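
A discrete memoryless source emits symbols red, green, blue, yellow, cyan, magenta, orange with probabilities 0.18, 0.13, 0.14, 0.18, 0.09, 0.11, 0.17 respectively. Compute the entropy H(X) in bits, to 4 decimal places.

H = −Σ pᵢ log₂ pᵢ.
−0.18·log₂(0.18) = 0.4453
−0.13·log₂(0.13) = 0.3826
−0.14·log₂(0.14) = 0.3971
−0.18·log₂(0.18) = 0.4453
−0.09·log₂(0.09) = 0.3127
−0.11·log₂(0.11) = 0.3503
−0.17·log₂(0.17) = 0.4346
Sum ≈ 2.7679 → 2.7679 bits.

2.7679 bits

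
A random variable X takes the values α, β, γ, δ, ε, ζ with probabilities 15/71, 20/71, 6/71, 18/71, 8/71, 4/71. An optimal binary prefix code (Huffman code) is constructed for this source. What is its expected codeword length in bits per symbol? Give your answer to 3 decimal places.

2.394 bits/symbol

Repeatedly combine the two least-probable nodes; the expected code length is the sum of the merged weights.
merge 4/71 + 6/71 → 10/71
merge 8/71 + 10/71 → 18/71
merge 15/71 + 18/71 → 33/71
merge 18/71 + 20/71 → 38/71
merge 33/71 + 38/71 → 1
L = 10/71 + 18/71 + 33/71 + 38/71 + 1 = 170/71 ≈ 2.394 bits/symbol.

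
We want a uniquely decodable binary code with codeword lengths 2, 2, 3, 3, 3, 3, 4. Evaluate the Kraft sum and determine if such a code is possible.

With common denominator 2^4 = 16: Σ 2^(−ℓᵢ) = 4/16 + 4/16 + 2/16 + 2/16 + 2/16 + 2/16 + 1/16 = 17/16 = 1.0625.
Kraft's inequality requires Σ ≤ 1; here Σ = 1.0625 > 1, so no such prefix code exists.

1.0625; no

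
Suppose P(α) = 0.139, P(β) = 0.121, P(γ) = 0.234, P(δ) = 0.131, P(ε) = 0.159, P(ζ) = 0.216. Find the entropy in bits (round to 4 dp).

2.5382 bits

H = −Σ pᵢ log₂ pᵢ.
−0.139·log₂(0.139) = 0.3957
−0.121·log₂(0.121) = 0.3687
−0.234·log₂(0.234) = 0.4903
−0.131·log₂(0.131) = 0.3841
−0.159·log₂(0.159) = 0.4218
−0.216·log₂(0.216) = 0.4776
Sum ≈ 2.5382 → 2.5382 bits.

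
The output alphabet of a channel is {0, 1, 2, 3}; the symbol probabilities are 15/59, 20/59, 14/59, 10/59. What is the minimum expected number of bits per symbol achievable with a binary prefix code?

Repeatedly combine the two least-probable nodes; the expected code length is the sum of the merged weights.
merge 10/59 + 14/59 → 24/59
merge 15/59 + 20/59 → 35/59
merge 24/59 + 35/59 → 1
L = 24/59 + 35/59 + 1 = 2 bits/symbol.

2 bits/symbol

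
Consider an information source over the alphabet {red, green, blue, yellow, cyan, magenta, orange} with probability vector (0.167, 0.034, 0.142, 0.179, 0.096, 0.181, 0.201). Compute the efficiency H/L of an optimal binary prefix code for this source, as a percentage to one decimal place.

97.4%

Entropy H = −Σ p log₂ p ≈ 2.6774 bits.
Huffman merges: 17/500+12/125→13/100; 13/100+71/500→34/125; 167/1000+179/1000→173/500; 181/1000+201/1000→191/500; 34/125+173/500→309/500; 191/500+309/500→1. L = 687/250 ≈ 2.7480.
Efficiency = H/L = 2.6774/2.7480 = 97.4%.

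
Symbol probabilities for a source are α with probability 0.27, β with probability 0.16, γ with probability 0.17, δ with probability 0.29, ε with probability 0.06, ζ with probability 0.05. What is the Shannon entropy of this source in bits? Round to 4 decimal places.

2.3452 bits

H = −Σ pᵢ log₂ pᵢ.
−0.27·log₂(0.27) = 0.5100
−0.16·log₂(0.16) = 0.4230
−0.17·log₂(0.17) = 0.4346
−0.29·log₂(0.29) = 0.5179
−0.06·log₂(0.06) = 0.2435
−0.05·log₂(0.05) = 0.2161
Sum ≈ 2.3452 → 2.3452 bits.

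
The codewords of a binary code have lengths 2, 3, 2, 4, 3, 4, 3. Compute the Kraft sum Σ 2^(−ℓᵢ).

With common denominator 2^4 = 16: Σ 2^(−ℓᵢ) = 4/16 + 2/16 + 4/16 + 1/16 + 2/16 + 1/16 + 2/16 = 16/16 = 1.

1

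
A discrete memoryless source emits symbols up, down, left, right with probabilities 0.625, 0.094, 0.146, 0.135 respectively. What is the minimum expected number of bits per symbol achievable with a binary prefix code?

1.604 bits/symbol

Repeatedly combine the two least-probable nodes; the expected code length is the sum of the merged weights.
merge 47/500 + 27/200 → 229/1000
merge 73/500 + 229/1000 → 3/8
merge 3/8 + 5/8 → 1
L = 229/1000 + 3/8 + 1 = 401/250 = 1.604 bits/symbol.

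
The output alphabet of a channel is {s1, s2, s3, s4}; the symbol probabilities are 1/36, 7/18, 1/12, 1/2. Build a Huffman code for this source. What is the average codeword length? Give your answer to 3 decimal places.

Repeatedly combine the two least-probable nodes; the expected code length is the sum of the merged weights.
merge 1/36 + 1/12 → 1/9
merge 1/9 + 7/18 → 1/2
merge 1/2 + 1/2 → 1
L = 1/9 + 1/2 + 1 = 29/18 ≈ 1.611 bits/symbol.

1.611 bits/symbol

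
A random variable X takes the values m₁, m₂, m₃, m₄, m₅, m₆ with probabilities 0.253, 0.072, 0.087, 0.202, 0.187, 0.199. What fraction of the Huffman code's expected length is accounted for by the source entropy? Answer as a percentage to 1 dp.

Entropy H = −Σ p log₂ p ≈ 2.4634 bits.
Huffman merges: 9/125+87/1000→159/1000; 159/1000+187/1000→173/500; 199/1000+101/500→401/1000; 253/1000+173/500→599/1000; 401/1000+599/1000→1. L = 501/200 ≈ 2.5050.
Efficiency = H/L = 2.4634/2.5050 = 98.3%.

98.3%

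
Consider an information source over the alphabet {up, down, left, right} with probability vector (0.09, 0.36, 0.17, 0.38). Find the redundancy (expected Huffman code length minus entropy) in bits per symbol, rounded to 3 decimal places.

0.072 bits

Entropy H = −Σ p log₂ p ≈ 1.8083 bits.
Huffman merges: 9/100+17/100→13/50; 13/50+9/25→31/50; 19/50+31/50→1. L = 47/25 ≈ 1.8800.
L − H = 1.8800 − 1.8083 = 0.072 bits.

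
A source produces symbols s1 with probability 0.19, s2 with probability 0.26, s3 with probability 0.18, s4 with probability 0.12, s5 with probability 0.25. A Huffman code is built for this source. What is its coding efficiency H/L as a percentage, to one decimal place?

Entropy H = −Σ p log₂ p ≈ 2.2729 bits.
Huffman merges: 3/25+9/50→3/10; 19/100+1/4→11/25; 13/50+3/10→14/25; 11/25+14/25→1. L = 23/10 ≈ 2.3000.
Efficiency = H/L = 2.2729/2.3000 = 98.8%.

98.8%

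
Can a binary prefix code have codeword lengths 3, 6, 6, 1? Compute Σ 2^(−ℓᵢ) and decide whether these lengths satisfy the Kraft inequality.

0.65625; yes

With common denominator 2^6 = 64: Σ 2^(−ℓᵢ) = 8/64 + 1/64 + 1/64 + 32/64 = 42/64 = 0.65625.
Kraft's inequality requires Σ ≤ 1; here Σ = 0.65625 ≤ 1, so such a prefix code exists.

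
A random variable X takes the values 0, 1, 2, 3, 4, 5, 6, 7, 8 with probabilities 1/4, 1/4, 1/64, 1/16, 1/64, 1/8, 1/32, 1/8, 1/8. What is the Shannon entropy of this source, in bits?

2.71875 bits

Each probability is a power of 1/2, so log₂(1/p) is an integer.
H = Σ p·log₂(1/p) = 1/4·2 + 1/4·2 + 1/64·6 + 1/16·4 + 1/64·6 + 1/8·3 + 1/32·5 + 1/8·3 + 1/8·3 = 2.71875 bits.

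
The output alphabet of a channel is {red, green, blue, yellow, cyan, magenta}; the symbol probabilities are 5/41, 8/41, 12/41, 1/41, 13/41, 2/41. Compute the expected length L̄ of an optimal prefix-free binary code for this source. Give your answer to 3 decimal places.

Repeatedly combine the two least-probable nodes; the expected code length is the sum of the merged weights.
merge 1/41 + 2/41 → 3/41
merge 3/41 + 5/41 → 8/41
merge 8/41 + 8/41 → 16/41
merge 12/41 + 13/41 → 25/41
merge 16/41 + 25/41 → 1
L = 3/41 + 8/41 + 16/41 + 25/41 + 1 = 93/41 ≈ 2.268 bits/symbol.

2.268 bits/symbol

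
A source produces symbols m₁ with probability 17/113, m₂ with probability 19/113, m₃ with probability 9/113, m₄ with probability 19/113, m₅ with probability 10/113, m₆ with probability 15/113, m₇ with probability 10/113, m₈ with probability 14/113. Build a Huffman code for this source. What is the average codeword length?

Repeatedly combine the two least-probable nodes; the expected code length is the sum of the merged weights.
merge 9/113 + 10/113 → 19/113
merge 10/113 + 14/113 → 24/113
merge 15/113 + 17/113 → 32/113
merge 19/113 + 19/113 → 38/113
merge 19/113 + 24/113 → 43/113
merge 32/113 + 38/113 → 70/113
merge 43/113 + 70/113 → 1
L = 19/113 + 24/113 + 32/113 + 38/113 + 43/113 + 70/113 + 1 = 3 bits/symbol.

3 bits/symbol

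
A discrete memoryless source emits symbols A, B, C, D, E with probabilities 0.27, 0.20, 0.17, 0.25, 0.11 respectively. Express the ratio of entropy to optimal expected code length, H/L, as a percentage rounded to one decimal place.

Entropy H = −Σ p log₂ p ≈ 2.2593 bits.
Huffman merges: 11/100+17/100→7/25; 1/5+1/4→9/20; 27/100+7/25→11/20; 9/20+11/20→1. L = 57/25 ≈ 2.2800.
Efficiency = H/L = 2.2593/2.2800 = 99.1%.

99.1%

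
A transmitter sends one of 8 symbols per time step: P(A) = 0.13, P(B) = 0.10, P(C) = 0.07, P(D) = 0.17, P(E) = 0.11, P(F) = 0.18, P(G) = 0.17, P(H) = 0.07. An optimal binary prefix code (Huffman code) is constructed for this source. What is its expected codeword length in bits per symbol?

Repeatedly combine the two least-probable nodes; the expected code length is the sum of the merged weights.
merge 7/100 + 7/100 → 7/50
merge 1/10 + 11/100 → 21/100
merge 13/100 + 7/50 → 27/100
merge 17/100 + 17/100 → 17/50
merge 9/50 + 21/100 → 39/100
merge 27/100 + 17/50 → 61/100
merge 39/100 + 61/100 → 1
L = 7/50 + 21/100 + 27/100 + 17/50 + 39/100 + 61/100 + 1 = 74/25 = 2.96 bits/symbol.

2.96 bits/symbol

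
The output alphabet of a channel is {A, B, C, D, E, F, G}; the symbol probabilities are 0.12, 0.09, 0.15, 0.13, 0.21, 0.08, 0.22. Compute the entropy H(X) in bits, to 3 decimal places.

2.718 bits

H = −Σ pᵢ log₂ pᵢ.
−0.12·log₂(0.12) = 0.3671
−0.09·log₂(0.09) = 0.3127
−0.15·log₂(0.15) = 0.4105
−0.13·log₂(0.13) = 0.3826
−0.21·log₂(0.21) = 0.4728
−0.08·log₂(0.08) = 0.2915
−0.22·log₂(0.22) = 0.4806
Sum ≈ 2.7178 → 2.718 bits.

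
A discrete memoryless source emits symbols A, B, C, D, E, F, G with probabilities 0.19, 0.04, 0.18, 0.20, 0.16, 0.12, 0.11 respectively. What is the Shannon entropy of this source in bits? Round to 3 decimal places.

H = −Σ pᵢ log₂ pᵢ.
−0.19·log₂(0.19) = 0.4552
−0.04·log₂(0.04) = 0.1858
−0.18·log₂(0.18) = 0.4453
−0.20·log₂(0.20) = 0.4644
−0.16·log₂(0.16) = 0.4230
−0.12·log₂(0.12) = 0.3671
−0.11·log₂(0.11) = 0.3503
Sum ≈ 2.6910 → 2.691 bits.

2.691 bits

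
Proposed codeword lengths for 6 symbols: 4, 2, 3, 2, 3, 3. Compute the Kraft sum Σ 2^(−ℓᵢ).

With common denominator 2^4 = 16: Σ 2^(−ℓᵢ) = 1/16 + 4/16 + 2/16 + 4/16 + 2/16 + 2/16 = 15/16 = 0.9375.

0.9375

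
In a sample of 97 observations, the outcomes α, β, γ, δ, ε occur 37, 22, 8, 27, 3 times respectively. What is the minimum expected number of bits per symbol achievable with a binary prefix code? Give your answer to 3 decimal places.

Probabilities are the counts divided by 97.
Repeatedly combine the two least-probable nodes; the expected code length is the sum of the merged weights.
merge 3/97 + 8/97 → 11/97
merge 11/97 + 22/97 → 33/97
merge 27/97 + 33/97 → 60/97
merge 37/97 + 60/97 → 1
L = 11/97 + 33/97 + 60/97 + 1 = 201/97 ≈ 2.072 bits/symbol.

2.072 bits/symbol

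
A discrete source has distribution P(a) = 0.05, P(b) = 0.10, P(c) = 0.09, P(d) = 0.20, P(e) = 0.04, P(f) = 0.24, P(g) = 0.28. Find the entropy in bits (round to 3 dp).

2.519 bits

H = −Σ pᵢ log₂ pᵢ.
−0.05·log₂(0.05) = 0.2161
−0.10·log₂(0.10) = 0.3322
−0.09·log₂(0.09) = 0.3127
−0.20·log₂(0.20) = 0.4644
−0.04·log₂(0.04) = 0.1858
−0.24·log₂(0.24) = 0.4941
−0.28·log₂(0.28) = 0.5142
Sum ≈ 2.5194 → 2.519 bits.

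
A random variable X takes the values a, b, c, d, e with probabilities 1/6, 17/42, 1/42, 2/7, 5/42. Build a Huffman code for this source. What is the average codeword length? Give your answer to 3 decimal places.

Repeatedly combine the two least-probable nodes; the expected code length is the sum of the merged weights.
merge 1/42 + 5/42 → 1/7
merge 1/7 + 1/6 → 13/42
merge 2/7 + 13/42 → 25/42
merge 17/42 + 25/42 → 1
L = 1/7 + 13/42 + 25/42 + 1 = 43/21 ≈ 2.048 bits/symbol.

2.048 bits/symbol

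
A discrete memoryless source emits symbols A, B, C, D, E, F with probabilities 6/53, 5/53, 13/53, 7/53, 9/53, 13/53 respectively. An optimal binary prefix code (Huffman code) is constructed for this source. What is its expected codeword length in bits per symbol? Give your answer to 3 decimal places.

2.509 bits/symbol

Repeatedly combine the two least-probable nodes; the expected code length is the sum of the merged weights.
merge 5/53 + 6/53 → 11/53
merge 7/53 + 9/53 → 16/53
merge 11/53 + 13/53 → 24/53
merge 13/53 + 16/53 → 29/53
merge 24/53 + 29/53 → 1
L = 11/53 + 16/53 + 24/53 + 29/53 + 1 = 133/53 ≈ 2.509 bits/symbol.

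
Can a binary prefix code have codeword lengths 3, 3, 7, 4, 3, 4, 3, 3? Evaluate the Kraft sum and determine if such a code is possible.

0.7578125; yes

With common denominator 2^7 = 128: Σ 2^(−ℓᵢ) = 16/128 + 16/128 + 1/128 + 8/128 + 16/128 + 8/128 + 16/128 + 16/128 = 97/128 = 0.7578125.
Kraft's inequality requires Σ ≤ 1; here Σ = 0.7578125 ≤ 1, so such a prefix code exists.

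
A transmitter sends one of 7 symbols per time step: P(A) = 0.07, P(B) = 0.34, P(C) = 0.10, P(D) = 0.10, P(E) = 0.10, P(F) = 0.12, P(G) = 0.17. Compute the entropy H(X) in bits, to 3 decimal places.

2.596 bits

H = −Σ pᵢ log₂ pᵢ.
−0.07·log₂(0.07) = 0.2686
−0.34·log₂(0.34) = 0.5292
−0.10·log₂(0.10) = 0.3322
−0.10·log₂(0.10) = 0.3322
−0.10·log₂(0.10) = 0.3322
−0.12·log₂(0.12) = 0.3671
−0.17·log₂(0.17) = 0.4346
Sum ≈ 2.5960 → 2.596 bits.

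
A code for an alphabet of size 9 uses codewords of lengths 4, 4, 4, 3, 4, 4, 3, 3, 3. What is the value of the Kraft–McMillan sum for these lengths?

0.8125

With common denominator 2^4 = 16: Σ 2^(−ℓᵢ) = 1/16 + 1/16 + 1/16 + 2/16 + 1/16 + 1/16 + 2/16 + 2/16 + 2/16 = 13/16 = 0.8125.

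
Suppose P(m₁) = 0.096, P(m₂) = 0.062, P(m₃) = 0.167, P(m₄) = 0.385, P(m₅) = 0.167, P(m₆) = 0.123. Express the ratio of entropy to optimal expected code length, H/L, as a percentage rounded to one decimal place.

97.9%

Entropy H = −Σ p log₂ p ≈ 2.3377 bits.
Huffman merges: 31/500+12/125→79/500; 123/1000+79/500→281/1000; 167/1000+167/1000→167/500; 281/1000+167/500→123/200; 77/200+123/200→1. L = 597/250 ≈ 2.3880.
Efficiency = H/L = 2.3377/2.3880 = 97.9%.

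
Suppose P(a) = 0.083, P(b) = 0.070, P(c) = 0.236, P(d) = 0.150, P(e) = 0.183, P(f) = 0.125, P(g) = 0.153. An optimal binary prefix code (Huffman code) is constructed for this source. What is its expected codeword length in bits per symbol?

Repeatedly combine the two least-probable nodes; the expected code length is the sum of the merged weights.
merge 7/100 + 83/1000 → 153/1000
merge 1/8 + 3/20 → 11/40
merge 153/1000 + 153/1000 → 153/500
merge 183/1000 + 59/250 → 419/1000
merge 11/40 + 153/500 → 581/1000
merge 419/1000 + 581/1000 → 1
L = 153/1000 + 11/40 + 153/500 + 419/1000 + 581/1000 + 1 = 1367/500 = 2.734 bits/symbol.

2.734 bits/symbol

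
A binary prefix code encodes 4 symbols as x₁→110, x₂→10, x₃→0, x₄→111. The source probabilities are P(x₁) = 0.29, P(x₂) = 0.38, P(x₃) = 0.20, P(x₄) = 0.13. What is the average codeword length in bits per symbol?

2.22 bits/symbol

L̄ = Σ pᵢ·ℓᵢ = 0.29·3 + 0.38·2 + 0.20·1 + 0.13·3 = 2.22 bits/symbol.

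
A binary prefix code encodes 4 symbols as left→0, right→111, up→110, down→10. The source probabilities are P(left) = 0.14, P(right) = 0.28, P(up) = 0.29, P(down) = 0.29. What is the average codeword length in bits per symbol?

L̄ = Σ pᵢ·ℓᵢ = 0.14·1 + 0.28·3 + 0.29·3 + 0.29·2 = 2.43 bits/symbol.

2.43 bits/symbol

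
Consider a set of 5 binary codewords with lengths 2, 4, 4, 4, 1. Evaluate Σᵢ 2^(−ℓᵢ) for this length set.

0.9375

With common denominator 2^4 = 16: Σ 2^(−ℓᵢ) = 4/16 + 1/16 + 1/16 + 1/16 + 8/16 = 15/16 = 0.9375.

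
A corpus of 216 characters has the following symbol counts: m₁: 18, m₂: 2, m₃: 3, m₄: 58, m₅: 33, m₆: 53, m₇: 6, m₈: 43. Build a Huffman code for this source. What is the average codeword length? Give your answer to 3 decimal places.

2.495 bits/symbol

Probabilities are the counts divided by 216.
Repeatedly combine the two least-probable nodes; the expected code length is the sum of the merged weights.
merge 1/108 + 1/72 → 5/216
merge 5/216 + 1/36 → 11/216
merge 11/216 + 1/12 → 29/216
merge 29/216 + 11/72 → 31/108
merge 43/216 + 53/216 → 4/9
merge 29/108 + 31/108 → 5/9
merge 4/9 + 5/9 → 1
L = 5/216 + 11/216 + 29/216 + 31/108 + 4/9 + 5/9 + 1 = 539/216 ≈ 2.495 bits/symbol.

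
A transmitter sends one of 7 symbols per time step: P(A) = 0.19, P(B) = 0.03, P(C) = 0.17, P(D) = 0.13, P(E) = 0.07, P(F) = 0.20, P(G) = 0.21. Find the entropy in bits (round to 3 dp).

H = −Σ pᵢ log₂ pᵢ.
−0.19·log₂(0.19) = 0.4552
−0.03·log₂(0.03) = 0.1518
−0.17·log₂(0.17) = 0.4346
−0.13·log₂(0.13) = 0.3826
−0.07·log₂(0.07) = 0.2686
−0.20·log₂(0.20) = 0.4644
−0.21·log₂(0.21) = 0.4728
Sum ≈ 2.6300 → 2.630 bits.

2.630 bits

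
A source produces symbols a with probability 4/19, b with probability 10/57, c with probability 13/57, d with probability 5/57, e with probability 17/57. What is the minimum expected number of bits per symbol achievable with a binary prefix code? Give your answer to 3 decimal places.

2.263 bits/symbol

Repeatedly combine the two least-probable nodes; the expected code length is the sum of the merged weights.
merge 5/57 + 10/57 → 5/19
merge 4/19 + 13/57 → 25/57
merge 5/19 + 17/57 → 32/57
merge 25/57 + 32/57 → 1
L = 5/19 + 25/57 + 32/57 + 1 = 43/19 ≈ 2.263 bits/symbol.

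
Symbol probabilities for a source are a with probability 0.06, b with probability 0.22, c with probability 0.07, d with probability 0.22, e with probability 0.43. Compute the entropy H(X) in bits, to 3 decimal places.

H = −Σ pᵢ log₂ pᵢ.
−0.06·log₂(0.06) = 0.2435
−0.22·log₂(0.22) = 0.4806
−0.07·log₂(0.07) = 0.2686
−0.22·log₂(0.22) = 0.4806
−0.43·log₂(0.43) = 0.5236
Sum ≈ 1.9968 → 1.997 bits.

1.997 bits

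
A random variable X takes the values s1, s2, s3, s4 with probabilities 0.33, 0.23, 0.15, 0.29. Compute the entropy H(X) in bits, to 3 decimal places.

H = −Σ pᵢ log₂ pᵢ.
−0.33·log₂(0.33) = 0.5278
−0.23·log₂(0.23) = 0.4877
−0.15·log₂(0.15) = 0.4105
−0.29·log₂(0.29) = 0.5179
Sum ≈ 1.9439 → 1.944 bits.

1.944 bits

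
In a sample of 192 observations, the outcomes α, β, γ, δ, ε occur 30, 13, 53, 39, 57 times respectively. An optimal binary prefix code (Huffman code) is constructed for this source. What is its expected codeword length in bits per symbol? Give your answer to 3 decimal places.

2.224 bits/symbol

Probabilities are the counts divided by 192.
Repeatedly combine the two least-probable nodes; the expected code length is the sum of the merged weights.
merge 13/192 + 5/32 → 43/192
merge 13/64 + 43/192 → 41/96
merge 53/192 + 19/64 → 55/96
merge 41/96 + 55/96 → 1
L = 43/192 + 41/96 + 55/96 + 1 = 427/192 ≈ 2.224 bits/symbol.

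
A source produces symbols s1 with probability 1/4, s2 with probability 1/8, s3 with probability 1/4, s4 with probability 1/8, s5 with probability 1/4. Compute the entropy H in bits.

Each probability is a power of 1/2, so log₂(1/p) is an integer.
H = Σ p·log₂(1/p) = 1/4·2 + 1/8·3 + 1/4·2 + 1/8·3 + 1/4·2 = 2.25 bits.

2.25 bits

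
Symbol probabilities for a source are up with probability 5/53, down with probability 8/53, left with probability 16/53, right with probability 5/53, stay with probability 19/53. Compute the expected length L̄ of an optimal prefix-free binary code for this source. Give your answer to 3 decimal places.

Repeatedly combine the two least-probable nodes; the expected code length is the sum of the merged weights.
merge 5/53 + 5/53 → 10/53
merge 8/53 + 10/53 → 18/53
merge 16/53 + 18/53 → 34/53
merge 19/53 + 34/53 → 1
L = 10/53 + 18/53 + 34/53 + 1 = 115/53 ≈ 2.170 bits/symbol.

2.170 bits/symbol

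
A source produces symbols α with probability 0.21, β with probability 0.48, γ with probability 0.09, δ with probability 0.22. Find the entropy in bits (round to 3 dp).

H = −Σ pᵢ log₂ pᵢ.
−0.21·log₂(0.21) = 0.4728
−0.48·log₂(0.48) = 0.5083
−0.09·log₂(0.09) = 0.3127
−0.22·log₂(0.22) = 0.4806
Sum ≈ 1.7743 → 1.774 bits.

1.774 bits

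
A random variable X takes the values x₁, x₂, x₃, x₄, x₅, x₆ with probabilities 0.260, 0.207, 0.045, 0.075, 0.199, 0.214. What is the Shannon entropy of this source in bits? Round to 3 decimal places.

2.397 bits

H = −Σ pᵢ log₂ pᵢ.
−0.260·log₂(0.260) = 0.5053
−0.207·log₂(0.207) = 0.4704
−0.045·log₂(0.045) = 0.2013
−0.075·log₂(0.075) = 0.2803
−0.199·log₂(0.199) = 0.4635
−0.214·log₂(0.214) = 0.4760
Sum ≈ 2.3968 → 2.397 bits.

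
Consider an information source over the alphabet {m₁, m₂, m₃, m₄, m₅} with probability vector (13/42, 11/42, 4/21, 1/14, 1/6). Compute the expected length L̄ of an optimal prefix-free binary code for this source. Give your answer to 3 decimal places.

2.238 bits/symbol

Repeatedly combine the two least-probable nodes; the expected code length is the sum of the merged weights.
merge 1/14 + 1/6 → 5/21
merge 4/21 + 5/21 → 3/7
merge 11/42 + 13/42 → 4/7
merge 3/7 + 4/7 → 1
L = 5/21 + 3/7 + 4/7 + 1 = 47/21 ≈ 2.238 bits/symbol.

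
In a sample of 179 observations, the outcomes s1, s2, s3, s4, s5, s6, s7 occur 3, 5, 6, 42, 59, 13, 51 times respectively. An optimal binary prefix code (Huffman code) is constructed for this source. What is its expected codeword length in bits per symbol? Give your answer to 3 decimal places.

Probabilities are the counts divided by 179.
Repeatedly combine the two least-probable nodes; the expected code length is the sum of the merged weights.
merge 3/179 + 5/179 → 8/179
merge 6/179 + 8/179 → 14/179
merge 13/179 + 14/179 → 27/179
merge 27/179 + 42/179 → 69/179
merge 51/179 + 59/179 → 110/179
merge 69/179 + 110/179 → 1
L = 8/179 + 14/179 + 27/179 + 69/179 + 110/179 + 1 = 407/179 ≈ 2.274 bits/symbol.

2.274 bits/symbol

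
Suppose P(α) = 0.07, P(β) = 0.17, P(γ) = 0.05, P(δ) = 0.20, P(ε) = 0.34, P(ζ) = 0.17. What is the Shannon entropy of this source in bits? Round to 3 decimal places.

2.347 bits

H = −Σ pᵢ log₂ pᵢ.
−0.07·log₂(0.07) = 0.2686
−0.17·log₂(0.17) = 0.4346
−0.05·log₂(0.05) = 0.2161
−0.20·log₂(0.20) = 0.4644
−0.34·log₂(0.34) = 0.5292
−0.17·log₂(0.17) = 0.4346
Sum ≈ 2.3474 → 2.347 bits.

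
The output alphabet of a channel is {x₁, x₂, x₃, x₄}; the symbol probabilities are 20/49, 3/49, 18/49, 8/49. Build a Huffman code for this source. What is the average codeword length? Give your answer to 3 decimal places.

1.816 bits/symbol

Repeatedly combine the two least-probable nodes; the expected code length is the sum of the merged weights.
merge 3/49 + 8/49 → 11/49
merge 11/49 + 18/49 → 29/49
merge 20/49 + 29/49 → 1
L = 11/49 + 29/49 + 1 = 89/49 ≈ 1.816 bits/symbol.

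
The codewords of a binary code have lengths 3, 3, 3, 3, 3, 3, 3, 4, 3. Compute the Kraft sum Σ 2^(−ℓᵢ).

1.0625

With common denominator 2^4 = 16: Σ 2^(−ℓᵢ) = 2/16 + 2/16 + 2/16 + 2/16 + 2/16 + 2/16 + 2/16 + 1/16 + 2/16 = 17/16 = 1.0625.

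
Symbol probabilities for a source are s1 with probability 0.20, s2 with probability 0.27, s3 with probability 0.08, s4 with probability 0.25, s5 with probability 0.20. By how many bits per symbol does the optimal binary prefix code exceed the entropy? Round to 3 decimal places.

0.050 bits

Entropy H = −Σ p log₂ p ≈ 2.2303 bits.
Huffman merges: 2/25+1/5→7/25; 1/5+1/4→9/20; 27/100+7/25→11/20; 9/20+11/20→1. L = 57/25 ≈ 2.2800.
L − H = 2.2800 − 2.2303 = 0.050 bits.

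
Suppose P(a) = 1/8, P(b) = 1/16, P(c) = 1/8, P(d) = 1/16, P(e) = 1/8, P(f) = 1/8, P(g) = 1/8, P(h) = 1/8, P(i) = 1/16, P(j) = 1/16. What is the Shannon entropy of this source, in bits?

Each probability is a power of 1/2, so log₂(1/p) is an integer.
H = Σ p·log₂(1/p) = 1/8·3 + 1/16·4 + 1/8·3 + 1/16·4 + 1/8·3 + 1/8·3 + 1/8·3 + 1/8·3 + 1/16·4 + 1/16·4 = 3.25 bits.

3.25 bits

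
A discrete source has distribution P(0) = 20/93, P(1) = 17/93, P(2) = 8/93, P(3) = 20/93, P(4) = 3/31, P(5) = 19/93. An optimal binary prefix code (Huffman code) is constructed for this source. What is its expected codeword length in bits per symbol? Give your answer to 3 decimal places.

2.548 bits/symbol

Repeatedly combine the two least-probable nodes; the expected code length is the sum of the merged weights.
merge 8/93 + 3/31 → 17/93
merge 17/93 + 17/93 → 34/93
merge 19/93 + 20/93 → 13/31
merge 20/93 + 34/93 → 18/31
merge 13/31 + 18/31 → 1
L = 17/93 + 34/93 + 13/31 + 18/31 + 1 = 79/31 ≈ 2.548 bits/symbol.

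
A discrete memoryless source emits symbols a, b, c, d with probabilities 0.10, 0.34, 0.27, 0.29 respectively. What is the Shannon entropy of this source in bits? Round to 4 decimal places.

1.8893 bits

H = −Σ pᵢ log₂ pᵢ.
−0.10·log₂(0.10) = 0.3322
−0.34·log₂(0.34) = 0.5292
−0.27·log₂(0.27) = 0.5100
−0.29·log₂(0.29) = 0.5179
Sum ≈ 1.8893 → 1.8893 bits.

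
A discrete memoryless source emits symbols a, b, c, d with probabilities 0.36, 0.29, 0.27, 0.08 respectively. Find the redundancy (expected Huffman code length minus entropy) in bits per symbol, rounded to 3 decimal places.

Entropy H = −Σ p log₂ p ≈ 1.8500 bits.
Huffman merges: 2/25+27/100→7/20; 29/100+7/20→16/25; 9/25+16/25→1. L = 199/100 ≈ 1.9900.
L − H = 1.9900 − 1.8500 = 0.140 bits.

0.140 bits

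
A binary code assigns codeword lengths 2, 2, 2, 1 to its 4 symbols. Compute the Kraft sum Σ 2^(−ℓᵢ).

1.25

With common denominator 2^2 = 4: Σ 2^(−ℓᵢ) = 1/4 + 1/4 + 1/4 + 2/4 = 5/4 = 1.25.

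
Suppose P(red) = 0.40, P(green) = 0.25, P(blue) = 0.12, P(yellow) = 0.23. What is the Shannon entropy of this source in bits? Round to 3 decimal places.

1.884 bits

H = −Σ pᵢ log₂ pᵢ.
−0.40·log₂(0.40) = 0.5288
−0.25·log₂(0.25) = 0.5000
−0.12·log₂(0.12) = 0.3671
−0.23·log₂(0.23) = 0.4877
Sum ≈ 1.8835 → 1.884 bits.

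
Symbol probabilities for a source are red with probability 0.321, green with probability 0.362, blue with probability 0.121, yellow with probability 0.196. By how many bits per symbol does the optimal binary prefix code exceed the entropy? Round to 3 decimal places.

Entropy H = −Σ p log₂ p ≈ 1.8864 bits.
Huffman merges: 121/1000+49/250→317/1000; 317/1000+321/1000→319/500; 181/500+319/500→1. L = 391/200 ≈ 1.9550.
L − H = 1.9550 − 1.8864 = 0.069 bits.

0.069 bits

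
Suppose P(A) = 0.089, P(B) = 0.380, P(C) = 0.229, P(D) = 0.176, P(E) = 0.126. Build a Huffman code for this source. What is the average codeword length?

Repeatedly combine the two least-probable nodes; the expected code length is the sum of the merged weights.
merge 89/1000 + 63/500 → 43/200
merge 22/125 + 43/200 → 391/1000
merge 229/1000 + 19/50 → 609/1000
merge 391/1000 + 609/1000 → 1
L = 43/200 + 391/1000 + 609/1000 + 1 = 443/200 = 2.215 bits/symbol.

2.215 bits/symbol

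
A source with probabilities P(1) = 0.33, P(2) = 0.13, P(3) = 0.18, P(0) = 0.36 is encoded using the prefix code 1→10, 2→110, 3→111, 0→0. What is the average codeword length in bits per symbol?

L̄ = Σ pᵢ·ℓᵢ = 0.33·2 + 0.13·3 + 0.18·3 + 0.36·1 = 1.95 bits/symbol.

1.95 bits/symbol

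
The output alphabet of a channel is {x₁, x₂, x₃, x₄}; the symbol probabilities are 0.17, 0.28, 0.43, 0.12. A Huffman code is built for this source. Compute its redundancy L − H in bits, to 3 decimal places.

Entropy H = −Σ p log₂ p ≈ 1.8394 bits.
Huffman merges: 3/25+17/100→29/100; 7/25+29/100→57/100; 43/100+57/100→1. L = 93/50 ≈ 1.8600.
L − H = 1.8600 − 1.8394 = 0.021 bits.

0.021 bits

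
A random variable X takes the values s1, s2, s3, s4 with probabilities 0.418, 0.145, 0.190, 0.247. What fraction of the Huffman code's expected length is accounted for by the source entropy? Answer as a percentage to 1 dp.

98.3%

Entropy H = −Σ p log₂ p ≈ 1.8835 bits.
Huffman merges: 29/200+19/100→67/200; 247/1000+67/200→291/500; 209/500+291/500→1. L = 1917/1000 ≈ 1.9170.
Efficiency = H/L = 1.8835/1.9170 = 98.3%.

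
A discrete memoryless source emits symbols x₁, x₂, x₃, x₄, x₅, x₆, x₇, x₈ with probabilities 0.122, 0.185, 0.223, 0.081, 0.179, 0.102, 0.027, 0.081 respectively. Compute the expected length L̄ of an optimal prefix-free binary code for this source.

Repeatedly combine the two least-probable nodes; the expected code length is the sum of the merged weights.
merge 27/1000 + 81/1000 → 27/250
merge 81/1000 + 51/500 → 183/1000
merge 27/250 + 61/500 → 23/100
merge 179/1000 + 183/1000 → 181/500
merge 37/200 + 223/1000 → 51/125
merge 23/100 + 181/500 → 74/125
merge 51/125 + 74/125 → 1
L = 27/250 + 183/1000 + 23/100 + 181/500 + 51/125 + 74/125 + 1 = 2883/1000 = 2.883 bits/symbol.

2.883 bits/symbol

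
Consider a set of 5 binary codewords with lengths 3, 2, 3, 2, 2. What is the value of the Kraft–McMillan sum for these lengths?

With common denominator 2^3 = 8: Σ 2^(−ℓᵢ) = 1/8 + 2/8 + 1/8 + 2/8 + 2/8 = 8/8 = 1.

1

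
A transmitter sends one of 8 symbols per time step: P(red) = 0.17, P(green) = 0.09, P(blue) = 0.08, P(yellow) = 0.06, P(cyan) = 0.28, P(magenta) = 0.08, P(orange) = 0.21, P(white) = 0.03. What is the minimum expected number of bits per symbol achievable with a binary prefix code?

2.76 bits/symbol

Repeatedly combine the two least-probable nodes; the expected code length is the sum of the merged weights.
merge 3/100 + 3/50 → 9/100
merge 2/25 + 2/25 → 4/25
merge 9/100 + 9/100 → 9/50
merge 4/25 + 17/100 → 33/100
merge 9/50 + 21/100 → 39/100
merge 7/25 + 33/100 → 61/100
merge 39/100 + 61/100 → 1
L = 9/100 + 4/25 + 9/50 + 33/100 + 39/100 + 61/100 + 1 = 69/25 = 2.76 bits/symbol.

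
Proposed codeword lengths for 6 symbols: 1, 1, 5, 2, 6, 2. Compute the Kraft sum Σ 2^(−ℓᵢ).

1.546875

With common denominator 2^6 = 64: Σ 2^(−ℓᵢ) = 32/64 + 32/64 + 2/64 + 16/64 + 1/64 + 16/64 = 99/64 = 1.546875.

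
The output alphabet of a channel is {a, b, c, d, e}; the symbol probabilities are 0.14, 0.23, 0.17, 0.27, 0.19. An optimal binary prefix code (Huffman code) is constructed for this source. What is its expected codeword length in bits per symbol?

Repeatedly combine the two least-probable nodes; the expected code length is the sum of the merged weights.
merge 7/50 + 17/100 → 31/100
merge 19/100 + 23/100 → 21/50
merge 27/100 + 31/100 → 29/50
merge 21/50 + 29/50 → 1
L = 31/100 + 21/50 + 29/50 + 1 = 231/100 = 2.31 bits/symbol.

2.31 bits/symbol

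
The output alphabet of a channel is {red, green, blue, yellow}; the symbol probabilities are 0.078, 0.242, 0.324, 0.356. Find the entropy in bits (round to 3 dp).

1.840 bits

H = −Σ pᵢ log₂ pᵢ.
−0.078·log₂(0.078) = 0.2871
−0.242·log₂(0.242) = 0.4954
−0.324·log₂(0.324) = 0.5268
−0.356·log₂(0.356) = 0.5305
Sum ≈ 1.8397 → 1.840 bits.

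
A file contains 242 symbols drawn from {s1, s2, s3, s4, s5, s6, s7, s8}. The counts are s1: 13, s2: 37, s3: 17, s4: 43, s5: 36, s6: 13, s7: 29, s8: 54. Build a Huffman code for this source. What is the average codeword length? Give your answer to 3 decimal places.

2.884 bits/symbol

Probabilities are the counts divided by 242.
Repeatedly combine the two least-probable nodes; the expected code length is the sum of the merged weights.
merge 13/242 + 13/242 → 13/121
merge 17/242 + 13/121 → 43/242
merge 29/242 + 18/121 → 65/242
merge 37/242 + 43/242 → 40/121
merge 43/242 + 27/121 → 97/242
merge 65/242 + 40/121 → 145/242
merge 97/242 + 145/242 → 1
L = 13/121 + 43/242 + 65/242 + 40/121 + 97/242 + 145/242 + 1 = 349/121 ≈ 2.884 bits/symbol.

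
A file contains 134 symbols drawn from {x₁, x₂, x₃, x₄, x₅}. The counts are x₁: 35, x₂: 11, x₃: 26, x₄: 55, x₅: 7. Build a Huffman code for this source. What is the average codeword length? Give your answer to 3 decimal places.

2.052 bits/symbol

Probabilities are the counts divided by 134.
Repeatedly combine the two least-probable nodes; the expected code length is the sum of the merged weights.
merge 7/134 + 11/134 → 9/67
merge 9/67 + 13/67 → 22/67
merge 35/134 + 22/67 → 79/134
merge 55/134 + 79/134 → 1
L = 9/67 + 22/67 + 79/134 + 1 = 275/134 ≈ 2.052 bits/symbol.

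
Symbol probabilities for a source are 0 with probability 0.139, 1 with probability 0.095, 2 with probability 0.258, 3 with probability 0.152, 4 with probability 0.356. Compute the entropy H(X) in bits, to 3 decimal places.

H = −Σ pᵢ log₂ pᵢ.
−0.139·log₂(0.139) = 0.3957
−0.095·log₂(0.095) = 0.3226
−0.258·log₂(0.258) = 0.5043
−0.152·log₂(0.152) = 0.4131
−0.356·log₂(0.356) = 0.5305
Sum ≈ 2.1662 → 2.166 bits.

2.166 bits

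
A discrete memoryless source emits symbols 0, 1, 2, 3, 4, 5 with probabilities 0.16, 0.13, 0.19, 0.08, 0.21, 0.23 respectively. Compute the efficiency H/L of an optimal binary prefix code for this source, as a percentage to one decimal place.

98.2%

Entropy H = −Σ p log₂ p ≈ 2.5129 bits.
Huffman merges: 2/25+13/100→21/100; 4/25+19/100→7/20; 21/100+21/100→21/50; 23/100+7/20→29/50; 21/50+29/50→1. L = 64/25 ≈ 2.5600.
Efficiency = H/L = 2.5129/2.5600 = 98.2%.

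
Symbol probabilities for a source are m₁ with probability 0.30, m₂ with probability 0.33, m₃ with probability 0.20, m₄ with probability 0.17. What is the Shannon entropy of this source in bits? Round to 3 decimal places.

H = −Σ pᵢ log₂ pᵢ.
−0.30·log₂(0.30) = 0.5211
−0.33·log₂(0.33) = 0.5278
−0.20·log₂(0.20) = 0.4644
−0.17·log₂(0.17) = 0.4346
Sum ≈ 1.9479 → 1.948 bits.

1.948 bits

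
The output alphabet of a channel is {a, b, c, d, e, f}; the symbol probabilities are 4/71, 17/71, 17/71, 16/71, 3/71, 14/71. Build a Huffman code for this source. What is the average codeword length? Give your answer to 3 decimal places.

Repeatedly combine the two least-probable nodes; the expected code length is the sum of the merged weights.
merge 3/71 + 4/71 → 7/71
merge 7/71 + 14/71 → 21/71
merge 16/71 + 17/71 → 33/71
merge 17/71 + 21/71 → 38/71
merge 33/71 + 38/71 → 1
L = 7/71 + 21/71 + 33/71 + 38/71 + 1 = 170/71 ≈ 2.394 bits/symbol.

2.394 bits/symbol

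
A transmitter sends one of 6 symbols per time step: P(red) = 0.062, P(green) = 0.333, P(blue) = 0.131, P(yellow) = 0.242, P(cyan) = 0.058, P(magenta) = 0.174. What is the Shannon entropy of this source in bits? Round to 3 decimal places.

2.334 bits

H = −Σ pᵢ log₂ pᵢ.
−0.062·log₂(0.062) = 0.2487
−0.333·log₂(0.333) = 0.5283
−0.131·log₂(0.131) = 0.3841
−0.242·log₂(0.242) = 0.4954
−0.058·log₂(0.058) = 0.2383
−0.174·log₂(0.174) = 0.4390
Sum ≈ 2.3337 → 2.334 bits.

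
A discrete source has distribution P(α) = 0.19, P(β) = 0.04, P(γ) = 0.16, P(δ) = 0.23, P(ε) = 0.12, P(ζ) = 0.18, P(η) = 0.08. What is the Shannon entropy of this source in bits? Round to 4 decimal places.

2.6555 bits

H = −Σ pᵢ log₂ pᵢ.
−0.19·log₂(0.19) = 0.4552
−0.04·log₂(0.04) = 0.1858
−0.16·log₂(0.16) = 0.4230
−0.23·log₂(0.23) = 0.4877
−0.12·log₂(0.12) = 0.3671
−0.18·log₂(0.18) = 0.4453
−0.08·log₂(0.08) = 0.2915
Sum ≈ 2.6555 → 2.6555 bits.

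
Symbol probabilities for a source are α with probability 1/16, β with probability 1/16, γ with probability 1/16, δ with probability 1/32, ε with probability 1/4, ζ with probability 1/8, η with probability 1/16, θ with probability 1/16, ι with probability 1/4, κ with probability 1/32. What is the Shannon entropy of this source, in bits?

Each probability is a power of 1/2, so log₂(1/p) is an integer.
H = Σ p·log₂(1/p) = 1/16·4 + 1/16·4 + 1/16·4 + 1/32·5 + 1/4·2 + 1/8·3 + 1/16·4 + 1/16·4 + 1/4·2 + 1/32·5 = 2.9375 bits.

2.9375 bits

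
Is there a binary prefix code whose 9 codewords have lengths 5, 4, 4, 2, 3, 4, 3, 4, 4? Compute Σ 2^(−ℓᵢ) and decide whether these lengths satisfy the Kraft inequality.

0.84375; yes

With common denominator 2^5 = 32: Σ 2^(−ℓᵢ) = 1/32 + 2/32 + 2/32 + 8/32 + 4/32 + 2/32 + 4/32 + 2/32 + 2/32 = 27/32 = 0.84375.
Kraft's inequality requires Σ ≤ 1; here Σ = 0.84375 ≤ 1, so such a prefix code exists.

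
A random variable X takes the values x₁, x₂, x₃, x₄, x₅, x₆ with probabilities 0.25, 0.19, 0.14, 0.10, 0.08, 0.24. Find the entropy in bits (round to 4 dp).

2.4702 bits

H = −Σ pᵢ log₂ pᵢ.
−0.25·log₂(0.25) = 0.5000
−0.19·log₂(0.19) = 0.4552
−0.14·log₂(0.14) = 0.3971
−0.10·log₂(0.10) = 0.3322
−0.08·log₂(0.08) = 0.2915
−0.24·log₂(0.24) = 0.4941
Sum ≈ 2.4702 → 2.4702 bits.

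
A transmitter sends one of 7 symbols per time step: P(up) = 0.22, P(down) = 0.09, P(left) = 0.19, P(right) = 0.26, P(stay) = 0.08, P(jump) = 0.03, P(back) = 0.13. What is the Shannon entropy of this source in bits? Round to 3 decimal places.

H = −Σ pᵢ log₂ pᵢ.
−0.22·log₂(0.22) = 0.4806
−0.09·log₂(0.09) = 0.3127
−0.19·log₂(0.19) = 0.4552
−0.26·log₂(0.26) = 0.5053
−0.08·log₂(0.08) = 0.2915
−0.03·log₂(0.03) = 0.1518
−0.13·log₂(0.13) = 0.3826
Sum ≈ 2.5797 → 2.580 bits.

2.580 bits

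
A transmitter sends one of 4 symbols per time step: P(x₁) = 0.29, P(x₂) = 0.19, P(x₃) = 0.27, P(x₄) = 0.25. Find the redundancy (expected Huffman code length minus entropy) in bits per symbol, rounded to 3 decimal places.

0.017 bits

Entropy H = −Σ p log₂ p ≈ 1.9832 bits.
Huffman merges: 19/100+1/4→11/25; 27/100+29/100→14/25; 11/25+14/25→1. L = 2 ≈ 2.0000.
L − H = 2.0000 − 1.9832 = 0.017 bits.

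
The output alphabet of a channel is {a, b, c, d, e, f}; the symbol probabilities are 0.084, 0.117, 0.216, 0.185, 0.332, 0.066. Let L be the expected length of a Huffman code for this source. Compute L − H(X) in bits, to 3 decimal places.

0.040 bits

Entropy H = −Σ p log₂ p ≈ 2.3772 bits.
Huffman merges: 33/500+21/250→3/20; 117/1000+3/20→267/1000; 37/200+27/125→401/1000; 267/1000+83/250→599/1000; 401/1000+599/1000→1. L = 2417/1000 ≈ 2.4170.
L − H = 2.4170 − 2.3772 = 0.040 bits.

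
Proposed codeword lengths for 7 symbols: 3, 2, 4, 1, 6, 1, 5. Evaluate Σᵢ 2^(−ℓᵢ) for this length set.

1.484375

With common denominator 2^6 = 64: Σ 2^(−ℓᵢ) = 8/64 + 16/64 + 4/64 + 32/64 + 1/64 + 32/64 + 2/64 = 95/64 = 1.484375.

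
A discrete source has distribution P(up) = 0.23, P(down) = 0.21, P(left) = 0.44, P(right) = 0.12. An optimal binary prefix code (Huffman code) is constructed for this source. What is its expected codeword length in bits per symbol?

1.89 bits/symbol

Repeatedly combine the two least-probable nodes; the expected code length is the sum of the merged weights.
merge 3/25 + 21/100 → 33/100
merge 23/100 + 33/100 → 14/25
merge 11/25 + 14/25 → 1
L = 33/100 + 14/25 + 1 = 189/100 = 1.89 bits/symbol.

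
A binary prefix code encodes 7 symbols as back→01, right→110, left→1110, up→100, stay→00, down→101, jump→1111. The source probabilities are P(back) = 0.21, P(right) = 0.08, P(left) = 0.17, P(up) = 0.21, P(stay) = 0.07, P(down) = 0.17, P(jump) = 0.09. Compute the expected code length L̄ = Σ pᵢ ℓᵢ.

L̄ = Σ pᵢ·ℓᵢ = 0.21·2 + 0.08·3 + 0.17·4 + 0.21·3 + 0.07·2 + 0.17·3 + 0.09·4 = 2.98 bits/symbol.

2.98 bits/symbol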